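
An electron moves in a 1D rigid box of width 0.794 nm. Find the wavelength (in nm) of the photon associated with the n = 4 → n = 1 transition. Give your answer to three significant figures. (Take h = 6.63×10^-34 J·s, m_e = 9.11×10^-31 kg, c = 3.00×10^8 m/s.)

λ = 139 nm

E_1 = h²/(8m_eL²) = 9.567×10^-20 J, so ΔE = (4² − 1²)E_1 = 1.435×10^-18 J.
λ = hc/ΔE = (6.63×10^-34·3.00×10^8)/1.435×10^-18 = 1.39×10^-7 m = 139 nm.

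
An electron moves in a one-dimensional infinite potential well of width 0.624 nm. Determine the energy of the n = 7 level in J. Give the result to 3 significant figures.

For an infinite well E_n = n²h²/(8m_eL²), so E_1 = h²/(8m_eL²) = (6.626×10^-34)²/(8·9.109×10^-31·(6.24×10^-10 m)²) = 1.547×10^-19 J.
Then E_7 = 7²·E_1 = 49·1.547×10^-19 J = 7.58×10^-18 J.

E_7 = 7.58×10^-18 J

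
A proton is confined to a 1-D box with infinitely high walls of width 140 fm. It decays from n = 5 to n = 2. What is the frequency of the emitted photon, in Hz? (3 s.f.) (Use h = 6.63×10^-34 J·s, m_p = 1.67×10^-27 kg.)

E_1 = h²/(8m_pL²) = 1.679×10^-15 J and ΔE = (5² − 2²)E_1 = 3.526×10^-14 J.
f = ΔE/h = 3.526×10^-14/6.63×10^-34 = 5.32×10^19 Hz.

f = 5.32×10^19 Hz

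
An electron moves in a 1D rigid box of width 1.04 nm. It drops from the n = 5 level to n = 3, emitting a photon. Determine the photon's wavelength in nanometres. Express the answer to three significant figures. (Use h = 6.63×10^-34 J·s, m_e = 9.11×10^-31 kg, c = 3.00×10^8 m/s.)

E_1 = h²/(8m_eL²) = 5.576×10^-20 J, so ΔE = (5² − 3²)E_1 = 8.922×10^-19 J.
λ = hc/ΔE = (6.63×10^-34·3.00×10^8)/8.922×10^-19 = 2.23×10^-7 m = 223 nm.

λ = 223 nm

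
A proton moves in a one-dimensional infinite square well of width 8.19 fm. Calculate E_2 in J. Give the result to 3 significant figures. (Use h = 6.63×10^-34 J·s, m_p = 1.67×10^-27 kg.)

E_2 = 1.96×10^-12 J

For an infinite well E_n = n²h²/(8m_pL²), so E_1 = h²/(8m_pL²) = (6.63×10^-34)²/(8·1.67×10^-27·(8.19×10^-15 m)²) = 4.905×10^-13 J.
Then E_2 = 2²·E_1 = 4·4.905×10^-13 J = 1.96×10^-12 J.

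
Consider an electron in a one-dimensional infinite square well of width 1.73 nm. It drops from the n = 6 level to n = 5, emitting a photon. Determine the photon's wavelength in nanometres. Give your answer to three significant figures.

E_1 = h²/(8m_eL²) = 2.013×10^-20 J, so ΔE = (6² − 5²)E_1 = 2.214×10^-19 J.
λ = hc/ΔE = (6.626×10^-34·2.998×10^8)/2.214×10^-19 = 8.97×10^-7 m = 897 nm.

λ = 897 nm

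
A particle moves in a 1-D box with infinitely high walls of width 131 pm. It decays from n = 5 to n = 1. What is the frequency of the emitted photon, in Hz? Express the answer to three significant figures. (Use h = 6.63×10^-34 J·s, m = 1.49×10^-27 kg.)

f = 7.78×10^13 Hz

E_1 = h²/(8mL²) = 2.149×10^-21 J and ΔE = (5² − 1²)E_1 = 5.158×10^-20 J.
f = ΔE/h = 5.158×10^-20/6.63×10^-34 = 7.78×10^13 Hz.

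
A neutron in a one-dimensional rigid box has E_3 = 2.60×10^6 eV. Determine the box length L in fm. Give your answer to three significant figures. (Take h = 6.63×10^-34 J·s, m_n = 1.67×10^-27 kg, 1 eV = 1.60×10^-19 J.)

L = 26.7 fm

From E_n = n²h²/(8m_nL²), L = n·h/√(8m_nE_n).
E_3 = 2.60×10^6 eV = 4.160×10^-13 J, so L = 3·6.63×10^-34/√(8·1.67×10^-27·4.160×10^-13) = 2.67×10^-14 m = 26.7 fm.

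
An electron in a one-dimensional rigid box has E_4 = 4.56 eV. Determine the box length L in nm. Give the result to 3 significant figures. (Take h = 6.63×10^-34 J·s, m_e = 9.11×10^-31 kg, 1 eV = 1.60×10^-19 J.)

L = 1.15 nm

From E_n = n²h²/(8m_eL²), L = n·h/√(8m_eE_n).
E_4 = 4.56 eV = 7.296×10^-19 J, so L = 4·6.63×10^-34/√(8·9.11×10^-31·7.296×10^-19) = 1.15×10^-9 m = 1.15 nm.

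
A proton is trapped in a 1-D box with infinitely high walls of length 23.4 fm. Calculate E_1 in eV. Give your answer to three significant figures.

E_1 = 3.74×10^5 eV

For an infinite well E_n = n²h²/(8m_pL²), so E_1 = h²/(8m_pL²) = (6.626×10^-34)²/(8·1.673×10^-27·(2.34×10^-14 m)²) = 5.991×10^-14 J.
Converting, E_1 = 5.991×10^-14 J / (1.602×10^-19 J/eV) = 3.74×10^5 eV.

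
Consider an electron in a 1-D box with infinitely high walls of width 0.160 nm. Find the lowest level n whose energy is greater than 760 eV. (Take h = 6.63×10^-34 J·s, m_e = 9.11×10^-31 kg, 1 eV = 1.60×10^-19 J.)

n = 8

E_1 = h²/(8m_eL²) = 2.356×10^-18 J = 14.73 eV.
Need n² > 760/14.73 = 51.60, i.e. n > 7.183.
The smallest integer satisfying this is n = 8.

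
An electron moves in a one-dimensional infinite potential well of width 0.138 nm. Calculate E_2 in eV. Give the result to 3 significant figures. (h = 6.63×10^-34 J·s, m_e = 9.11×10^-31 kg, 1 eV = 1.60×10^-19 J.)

For an infinite well E_n = n²h²/(8m_eL²), so E_1 = h²/(8m_eL²) = (6.63×10^-34)²/(8·9.11×10^-31·(1.38×10^-10 m)²) = 3.167×10^-18 J.
Then E_2 = 2²·E_1 = 4·3.167×10^-18 J = 1.267×10^-17 J.
Converting, E_2 = 1.267×10^-17 J / (1.60×10^-19 J/eV) = 79.2 eV.

E_2 = 79.2 eV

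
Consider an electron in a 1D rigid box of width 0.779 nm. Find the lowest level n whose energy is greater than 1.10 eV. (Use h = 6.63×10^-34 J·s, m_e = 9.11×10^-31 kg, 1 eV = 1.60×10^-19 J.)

E_1 = h²/(8m_eL²) = 9.939×10^-20 J = 0.6212 eV.
Need n² > 1.10/0.6212 = 1.771, i.e. n > 1.331.
The smallest integer satisfying this is n = 2.

n = 2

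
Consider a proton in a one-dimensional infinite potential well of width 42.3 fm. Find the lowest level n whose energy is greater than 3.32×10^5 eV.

E_1 = h²/(8m_pL²) = 1.833×10^-14 J = 1.144×10^5 eV.
Need n² > 3.32×10^5/1.144×10^5 = 2.902, i.e. n > 1.704.
The smallest integer satisfying this is n = 2.

n = 2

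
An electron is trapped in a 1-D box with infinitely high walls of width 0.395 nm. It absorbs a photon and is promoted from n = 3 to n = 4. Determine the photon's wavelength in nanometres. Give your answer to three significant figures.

E_1 = h²/(8m_eL²) = 3.861×10^-19 J, so ΔE = (4² − 3²)E_1 = 2.703×10^-18 J.
λ = hc/ΔE = (6.626×10^-34·2.998×10^8)/2.703×10^-18 = 7.35×10^-8 m = 73.5 nm.

λ = 73.5 nm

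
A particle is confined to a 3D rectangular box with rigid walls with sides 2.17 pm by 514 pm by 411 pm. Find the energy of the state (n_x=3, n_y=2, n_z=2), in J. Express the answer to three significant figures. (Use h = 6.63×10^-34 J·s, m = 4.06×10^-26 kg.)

E = 2.59×10^-18 J

For a 3D rectangular well E = (h²/8m)·Σ n_i²/L_i² = (6.63×10^-34)²/(8·4.06×10^-26) · [3²/(2.17 pm)² + 2²/(514 pm)² + 2²/(411 pm)²].
Evaluating gives E = 2.59×10^-18 J.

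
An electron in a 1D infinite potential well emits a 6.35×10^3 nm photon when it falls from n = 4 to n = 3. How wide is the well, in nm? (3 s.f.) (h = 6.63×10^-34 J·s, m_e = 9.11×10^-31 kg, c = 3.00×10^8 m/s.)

The photon carries ΔE = hc/λ = 6.63×10^-34·3.00×10^8/6.35×10^-6 m = 3.132×10^-20 J.
Since ΔE = (4² − 3²)E_1, E_1 = 4.474×10^-21 J, and L = h/√(8m_eE_1) = 3.67×10^-9 m = 3.67 nm.

L = 3.67 nm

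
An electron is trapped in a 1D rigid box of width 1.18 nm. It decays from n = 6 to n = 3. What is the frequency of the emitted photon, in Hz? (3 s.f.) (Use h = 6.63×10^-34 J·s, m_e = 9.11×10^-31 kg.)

f = 1.76×10^15 Hz

E_1 = h²/(8m_eL²) = 4.332×10^-20 J and ΔE = (6² − 3²)E_1 = 1.170×10^-18 J.
f = ΔE/h = 1.170×10^-18/6.63×10^-34 = 1.76×10^15 Hz.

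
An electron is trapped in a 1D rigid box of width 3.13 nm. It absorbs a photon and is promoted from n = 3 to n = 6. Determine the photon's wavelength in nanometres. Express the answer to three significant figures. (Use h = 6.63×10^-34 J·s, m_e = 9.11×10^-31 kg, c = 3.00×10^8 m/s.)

E_1 = h²/(8m_eL²) = 6.156×10^-21 J, so ΔE = (6² − 3²)E_1 = 1.662×10^-19 J.
λ = hc/ΔE = (6.63×10^-34·3.00×10^8)/1.662×10^-19 = 1.20×10^-6 m = 1.20×10^3 nm.

λ = 1.20×10^3 nm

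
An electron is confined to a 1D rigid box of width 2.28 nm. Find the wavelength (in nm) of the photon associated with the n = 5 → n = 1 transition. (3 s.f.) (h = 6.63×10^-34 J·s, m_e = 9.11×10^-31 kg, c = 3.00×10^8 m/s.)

E_1 = h²/(8m_eL²) = 1.160×10^-20 J, so ΔE = (5² − 1²)E_1 = 2.784×10^-19 J.
λ = hc/ΔE = (6.63×10^-34·3.00×10^8)/2.784×10^-19 = 7.14×10^-7 m = 714 nm.

λ = 714 nm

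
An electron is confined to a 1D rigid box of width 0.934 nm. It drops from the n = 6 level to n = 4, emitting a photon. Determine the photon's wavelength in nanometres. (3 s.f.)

E_1 = h²/(8m_eL²) = 6.906×10^-20 J, so ΔE = (6² − 4²)E_1 = 1.381×10^-18 J.
λ = hc/ΔE = (6.626×10^-34·2.998×10^8)/1.381×10^-18 = 1.44×10^-7 m = 144 nm.

λ = 144 nm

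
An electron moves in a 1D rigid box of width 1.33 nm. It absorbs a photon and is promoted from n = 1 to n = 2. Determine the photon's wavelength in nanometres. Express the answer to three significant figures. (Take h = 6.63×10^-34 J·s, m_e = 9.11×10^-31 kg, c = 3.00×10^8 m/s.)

E_1 = h²/(8m_eL²) = 3.410×10^-20 J, so ΔE = (2² − 1²)E_1 = 1.023×10^-19 J.
λ = hc/ΔE = (6.63×10^-34·3.00×10^8)/1.023×10^-19 = 1.94×10^-6 m = 1.94×10^3 nm.

λ = 1.94×10^3 nm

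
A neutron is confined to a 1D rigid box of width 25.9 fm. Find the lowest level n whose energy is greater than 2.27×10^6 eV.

E_1 = h²/(8m_nL²) = 4.884×10^-14 J = 3.049×10^5 eV.
Need n² > 2.27×10^6/3.049×10^5 = 7.445, i.e. n > 2.729.
The smallest integer satisfying this is n = 3.

n = 3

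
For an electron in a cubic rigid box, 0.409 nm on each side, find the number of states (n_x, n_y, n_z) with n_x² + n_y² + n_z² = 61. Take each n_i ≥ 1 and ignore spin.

The level has n_x² + n_y² + n_z² = 61. The ordered positive-integer solutions are (3, 4, 6), (3, 6, 4), (4, 3, 6), (4, 6, 3), (6, 3, 4), (6, 4, 3).
That gives 6 states.

degeneracy = 6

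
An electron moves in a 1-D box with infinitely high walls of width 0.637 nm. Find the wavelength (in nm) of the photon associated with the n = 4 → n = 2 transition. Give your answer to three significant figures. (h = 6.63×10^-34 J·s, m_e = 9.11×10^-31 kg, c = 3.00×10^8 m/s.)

λ = 112 nm

E_1 = h²/(8m_eL²) = 1.486×10^-19 J, so ΔE = (4² − 2²)E_1 = 1.783×10^-18 J.
λ = hc/ΔE = (6.63×10^-34·3.00×10^8)/1.783×10^-18 = 1.12×10^-7 m = 112 nm.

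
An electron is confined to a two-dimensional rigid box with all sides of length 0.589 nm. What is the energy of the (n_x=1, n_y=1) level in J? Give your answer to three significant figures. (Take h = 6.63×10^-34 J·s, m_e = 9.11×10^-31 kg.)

E = 3.48×10^-19 J

For a 2D rectangular well E = (h²/8m_e)·Σ n_i²/L_i² = (6.63×10^-34)²/(8·9.11×10^-31) · [1²/(0.589 nm)² + 1²/(0.589 nm)²].
Evaluating gives E = 3.48×10^-19 J.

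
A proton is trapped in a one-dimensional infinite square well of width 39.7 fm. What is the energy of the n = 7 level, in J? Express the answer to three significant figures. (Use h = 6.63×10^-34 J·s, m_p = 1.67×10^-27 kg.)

E_7 = 1.02×10^-12 J

For an infinite well E_n = n²h²/(8m_pL²), so E_1 = h²/(8m_pL²) = (6.63×10^-34)²/(8·1.67×10^-27·(3.97×10^-14 m)²) = 2.088×10^-14 J.
Then E_7 = 7²·E_1 = 49·2.088×10^-14 J = 1.02×10^-12 J.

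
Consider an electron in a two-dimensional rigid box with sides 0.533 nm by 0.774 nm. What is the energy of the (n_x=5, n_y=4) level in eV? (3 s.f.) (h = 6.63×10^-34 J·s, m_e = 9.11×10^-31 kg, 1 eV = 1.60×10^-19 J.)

For a 2D rectangular well E = (h²/8m_e)·Σ n_i²/L_i² = (6.63×10^-34)²/(8·9.11×10^-31) · [5²/(0.533 nm)² + 4²/(0.774 nm)²].
Evaluating gives E = 6.919×10^-18 J = 43.2 eV.

E = 43.2 eV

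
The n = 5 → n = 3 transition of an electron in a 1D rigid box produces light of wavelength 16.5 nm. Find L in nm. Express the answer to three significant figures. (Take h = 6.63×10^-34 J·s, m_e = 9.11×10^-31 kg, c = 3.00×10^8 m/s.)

L = 0.283 nm

The photon carries ΔE = hc/λ = 6.63×10^-34·3.00×10^8/1.65×10^-8 m = 1.205×10^-17 J.
Since ΔE = (5² − 3²)E_1, E_1 = 7.531×10^-19 J, and L = h/√(8m_eE_1) = 2.83×10^-10 m = 0.283 nm.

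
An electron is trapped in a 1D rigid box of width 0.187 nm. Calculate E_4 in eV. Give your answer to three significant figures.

E_4 = 172 eV

For an infinite well E_n = n²h²/(8m_eL²), so E_1 = h²/(8m_eL²) = (6.626×10^-34)²/(8·9.109×10^-31·(1.87×10^-10 m)²) = 1.723×10^-18 J.
Then E_4 = 4²·E_1 = 16·1.723×10^-18 J = 2.757×10^-17 J.
Converting, E_4 = 2.757×10^-17 J / (1.602×10^-19 J/eV) = 172 eV.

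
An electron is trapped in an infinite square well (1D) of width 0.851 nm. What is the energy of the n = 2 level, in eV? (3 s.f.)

E_2 = 2.08 eV

For an infinite well E_n = n²h²/(8m_eL²), so E_1 = h²/(8m_eL²) = (6.626×10^-34)²/(8·9.109×10^-31·(8.51×10^-10 m)²) = 8.319×10^-20 J.
Then E_2 = 2²·E_1 = 4·8.319×10^-20 J = 3.328×10^-19 J.
Converting, E_2 = 3.328×10^-19 J / (1.602×10^-19 J/eV) = 2.08 eV.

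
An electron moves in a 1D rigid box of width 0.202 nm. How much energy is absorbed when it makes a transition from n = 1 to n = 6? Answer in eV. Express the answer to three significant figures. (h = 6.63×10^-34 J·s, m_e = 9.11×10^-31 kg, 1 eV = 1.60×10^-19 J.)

E_1 = h²/(8m_eL²) = 1.478×10^-18 J.
|ΔE| = |1² − 6²|·E_1 = 35·1.478×10^-18 J = 5.173×10^-17 J = 323 eV.

|ΔE| = 323 eV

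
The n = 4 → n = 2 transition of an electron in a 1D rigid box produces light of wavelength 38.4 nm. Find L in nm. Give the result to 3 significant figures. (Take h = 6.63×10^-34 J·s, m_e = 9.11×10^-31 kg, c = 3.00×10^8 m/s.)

L = 0.374 nm

The photon carries ΔE = hc/λ = 6.63×10^-34·3.00×10^8/3.84×10^-8 m = 5.180×10^-18 J.
Since ΔE = (4² − 2²)E_1, E_1 = 4.317×10^-19 J, and L = h/√(8m_eE_1) = 3.74×10^-10 m = 0.374 nm.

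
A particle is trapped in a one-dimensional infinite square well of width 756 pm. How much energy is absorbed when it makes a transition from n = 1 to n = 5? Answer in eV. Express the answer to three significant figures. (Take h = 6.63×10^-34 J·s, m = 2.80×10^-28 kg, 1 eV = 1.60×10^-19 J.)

|ΔE| = 0.0515 eV

E_1 = h²/(8mL²) = 3.433×10^-22 J.
|ΔE| = |1² − 5²|·E_1 = 24·3.433×10^-22 J = 8.239×10^-21 J = 0.0515 eV.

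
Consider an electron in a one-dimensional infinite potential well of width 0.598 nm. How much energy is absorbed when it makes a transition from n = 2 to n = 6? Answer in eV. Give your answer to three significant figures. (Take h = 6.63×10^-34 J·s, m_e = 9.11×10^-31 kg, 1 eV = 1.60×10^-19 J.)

E_1 = h²/(8m_eL²) = 1.687×10^-19 J.
|ΔE| = |2² − 6²|·E_1 = 32·1.687×10^-19 J = 5.398×10^-18 J = 33.7 eV.

|ΔE| = 33.7 eV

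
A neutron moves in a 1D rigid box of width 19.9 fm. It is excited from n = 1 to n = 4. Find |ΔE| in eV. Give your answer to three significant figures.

E_1 = h²/(8m_nL²) = 8.274×10^-14 J.
|ΔE| = |1² − 4²|·E_1 = 15·8.274×10^-14 J = 1.241×10^-12 J = 7.75×10^6 eV.

|ΔE| = 7.75×10^6 eV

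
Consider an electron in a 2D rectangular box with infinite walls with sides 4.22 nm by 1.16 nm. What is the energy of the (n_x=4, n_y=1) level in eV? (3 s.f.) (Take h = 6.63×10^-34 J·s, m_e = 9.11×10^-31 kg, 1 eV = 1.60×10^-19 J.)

E = 0.619 eV

For a 2D rectangular well E = (h²/8m_e)·Σ n_i²/L_i² = (6.63×10^-34)²/(8·9.11×10^-31) · [4²/(4.22 nm)² + 1²/(1.16 nm)²].
Evaluating gives E = 9.901×10^-20 J = 0.619 eV.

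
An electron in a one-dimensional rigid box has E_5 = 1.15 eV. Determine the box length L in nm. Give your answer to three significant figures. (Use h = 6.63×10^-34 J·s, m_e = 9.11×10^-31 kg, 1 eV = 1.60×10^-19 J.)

From E_n = n²h²/(8m_eL²), L = n·h/√(8m_eE_n).
E_5 = 1.15 eV = 1.840×10^-19 J, so L = 5·6.63×10^-34/√(8·9.11×10^-31·1.840×10^-19) = 2.86×10^-9 m = 2.86 nm.

L = 2.86 nm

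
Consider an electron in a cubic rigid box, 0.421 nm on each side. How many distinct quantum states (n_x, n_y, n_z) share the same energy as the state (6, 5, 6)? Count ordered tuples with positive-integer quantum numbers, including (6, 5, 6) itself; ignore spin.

The level has n_x² + n_y² + n_z² = 97. The ordered positive-integer solutions are (5, 6, 6), (6, 5, 6), (6, 6, 5).
That gives 3 states.

degeneracy = 3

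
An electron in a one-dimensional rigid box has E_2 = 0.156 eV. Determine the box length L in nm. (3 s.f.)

L = 3.11 nm

From E_n = n²h²/(8m_eL²), L = n·h/√(8m_eE_n).
E_2 = 0.156 eV = 2.499×10^-20 J, so L = 2·6.626×10^-34/√(8·9.109×10^-31·2.499×10^-20) = 3.11×10^-9 m = 3.11 nm.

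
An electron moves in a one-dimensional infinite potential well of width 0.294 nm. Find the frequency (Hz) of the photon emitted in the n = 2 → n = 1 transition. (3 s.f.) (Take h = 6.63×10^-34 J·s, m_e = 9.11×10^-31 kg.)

f = 3.16×10^15 Hz

E_1 = h²/(8m_eL²) = 6.978×10^-19 J and ΔE = (2² − 1²)E_1 = 2.093×10^-18 J.
f = ΔE/h = 2.093×10^-18/6.63×10^-34 = 3.16×10^15 Hz.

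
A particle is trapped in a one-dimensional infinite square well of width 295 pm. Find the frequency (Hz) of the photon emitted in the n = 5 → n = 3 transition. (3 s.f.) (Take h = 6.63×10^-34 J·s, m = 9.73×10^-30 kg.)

f = 1.57×10^15 Hz

E_1 = h²/(8mL²) = 6.489×10^-20 J and ΔE = (5² − 3²)E_1 = 1.038×10^-18 J.
f = ΔE/h = 1.038×10^-18/6.63×10^-34 = 1.57×10^15 Hz.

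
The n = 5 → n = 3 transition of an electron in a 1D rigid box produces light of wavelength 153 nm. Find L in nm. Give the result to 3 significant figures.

The photon carries ΔE = hc/λ = 6.626×10^-34·2.998×10^8/1.53×10^-7 m = 1.298×10^-18 J.
Since ΔE = (5² − 3²)E_1, E_1 = 8.112×10^-20 J, and L = h/√(8m_eE_1) = 8.62×10^-10 m = 0.862 nm.

L = 0.862 nm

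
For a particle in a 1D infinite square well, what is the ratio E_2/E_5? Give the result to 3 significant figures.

0.160

E_n ∝ n², so E_2/E_5 = 2²/5² = 4/25 = 0.160.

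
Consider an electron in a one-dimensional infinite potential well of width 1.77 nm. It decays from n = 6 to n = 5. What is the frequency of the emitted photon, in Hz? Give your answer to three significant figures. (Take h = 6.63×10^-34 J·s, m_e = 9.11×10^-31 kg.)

f = 3.19×10^14 Hz

E_1 = h²/(8m_eL²) = 1.925×10^-20 J and ΔE = (6² − 5²)E_1 = 2.117×10^-19 J.
f = ΔE/h = 2.117×10^-19/6.63×10^-34 = 3.19×10^14 Hz.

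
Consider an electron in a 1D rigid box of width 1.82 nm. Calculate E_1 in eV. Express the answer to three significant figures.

For an infinite well E_n = n²h²/(8m_eL²), so E_1 = h²/(8m_eL²) = (6.626×10^-34)²/(8·9.109×10^-31·(1.82×10^-9 m)²) = 1.819×10^-20 J.
Converting, E_1 = 1.819×10^-20 J / (1.602×10^-19 J/eV) = 0.114 eV.

E_1 = 0.114 eV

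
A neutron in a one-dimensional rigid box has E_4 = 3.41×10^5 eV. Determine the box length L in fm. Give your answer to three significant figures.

From E_n = n²h²/(8m_nL²), L = n·h/√(8m_nE_n).
E_4 = 3.41×10^5 eV = 5.463×10^-14 J, so L = 4·6.626×10^-34/√(8·1.675×10^-27·5.463×10^-14) = 9.80×10^-14 m = 98.0 fm.

L = 98.0 fm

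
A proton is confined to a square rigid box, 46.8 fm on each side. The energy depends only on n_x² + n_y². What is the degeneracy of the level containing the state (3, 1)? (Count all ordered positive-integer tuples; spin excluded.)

degeneracy = 2

The level has n_x² + n_y² = 10. The ordered positive-integer solutions are (1, 3), (3, 1).
That gives 2 states.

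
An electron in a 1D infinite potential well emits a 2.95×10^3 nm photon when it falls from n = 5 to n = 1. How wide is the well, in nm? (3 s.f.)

L = 4.63 nm

The photon carries ΔE = hc/λ = 6.626×10^-34·2.998×10^8/2.95×10^-6 m = 6.734×10^-20 J.
Since ΔE = (5² − 1²)E_1, E_1 = 2.806×10^-21 J, and L = h/√(8m_eE_1) = 4.63×10^-9 m = 4.63 nm.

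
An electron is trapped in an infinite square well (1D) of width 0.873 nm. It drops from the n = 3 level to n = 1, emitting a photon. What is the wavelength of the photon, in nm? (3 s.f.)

E_1 = h²/(8m_eL²) = 7.905×10^-20 J, so ΔE = (3² − 1²)E_1 = 6.324×10^-19 J.
λ = hc/ΔE = (6.626×10^-34·2.998×10^8)/6.324×10^-19 = 3.14×10^-7 m = 314 nm.

λ = 314 nm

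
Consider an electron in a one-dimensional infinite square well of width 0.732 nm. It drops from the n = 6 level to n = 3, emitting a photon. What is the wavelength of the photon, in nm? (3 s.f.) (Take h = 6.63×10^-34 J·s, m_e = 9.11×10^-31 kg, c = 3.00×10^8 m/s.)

E_1 = h²/(8m_eL²) = 1.126×10^-19 J, so ΔE = (6² − 3²)E_1 = 3.040×10^-18 J.
λ = hc/ΔE = (6.63×10^-34·3.00×10^8)/3.040×10^-18 = 6.54×10^-8 m = 65.4 nm.

λ = 65.4 nm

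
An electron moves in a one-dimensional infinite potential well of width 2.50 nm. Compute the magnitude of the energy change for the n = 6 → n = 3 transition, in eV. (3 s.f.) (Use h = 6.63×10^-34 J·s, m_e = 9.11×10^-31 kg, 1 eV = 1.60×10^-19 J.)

E_1 = h²/(8m_eL²) = 9.650×10^-21 J.
|ΔE| = |6² − 3²|·E_1 = 27·9.650×10^-21 J = 2.605×10^-19 J = 1.63 eV.

|ΔE| = 1.63 eV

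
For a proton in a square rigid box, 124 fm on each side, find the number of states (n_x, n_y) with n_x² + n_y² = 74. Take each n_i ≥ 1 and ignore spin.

degeneracy = 2

The level has n_x² + n_y² = 74. The ordered positive-integer solutions are (5, 7), (7, 5).
That gives 2 states.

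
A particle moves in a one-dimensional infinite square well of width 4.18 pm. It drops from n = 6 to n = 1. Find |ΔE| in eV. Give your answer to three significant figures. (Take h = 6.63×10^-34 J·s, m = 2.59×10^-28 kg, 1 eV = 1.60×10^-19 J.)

|ΔE| = 2.66×10^3 eV

E_1 = h²/(8mL²) = 1.214×10^-17 J.
|ΔE| = |6² − 1²|·E_1 = 35·1.214×10^-17 J = 4.249×10^-16 J = 2.66×10^3 eV.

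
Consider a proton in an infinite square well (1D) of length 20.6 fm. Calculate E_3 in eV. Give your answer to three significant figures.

For an infinite well E_n = n²h²/(8m_pL²), so E_1 = h²/(8m_pL²) = (6.626×10^-34)²/(8·1.673×10^-27·(2.06×10^-14 m)²) = 7.730×10^-14 J.
Then E_3 = 3²·E_1 = 9·7.730×10^-14 J = 6.957×10^-13 J.
Converting, E_3 = 6.957×10^-13 J / (1.602×10^-19 J/eV) = 4.34×10^6 eV.

E_3 = 4.34×10^6 eV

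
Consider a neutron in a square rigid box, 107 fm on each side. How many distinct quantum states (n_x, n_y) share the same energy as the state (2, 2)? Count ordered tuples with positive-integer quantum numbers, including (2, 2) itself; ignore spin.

degeneracy = 1

The level has n_x² + n_y² = 8. The ordered positive-integer solutions are (2, 2).
That gives 1 state.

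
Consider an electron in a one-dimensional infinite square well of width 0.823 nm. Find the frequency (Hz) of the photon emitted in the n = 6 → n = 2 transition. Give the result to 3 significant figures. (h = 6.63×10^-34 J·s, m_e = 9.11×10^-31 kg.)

E_1 = h²/(8m_eL²) = 8.905×10^-20 J and ΔE = (6² − 2²)E_1 = 2.850×10^-18 J.
f = ΔE/h = 2.850×10^-18/6.63×10^-34 = 4.30×10^15 Hz.

f = 4.30×10^15 Hz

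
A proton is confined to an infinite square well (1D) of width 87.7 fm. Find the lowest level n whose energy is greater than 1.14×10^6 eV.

E_1 = h²/(8m_pL²) = 4.265×10^-15 J = 2.662×10^4 eV.
Need n² > 1.14×10^6/2.662×10^4 = 42.82, i.e. n > 6.544.
The smallest integer satisfying this is n = 7.

n = 7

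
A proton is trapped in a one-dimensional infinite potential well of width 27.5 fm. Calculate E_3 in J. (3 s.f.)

E_3 = 3.90×10^-13 J

For an infinite well E_n = n²h²/(8m_pL²), so E_1 = h²/(8m_pL²) = (6.626×10^-34)²/(8·1.673×10^-27·(2.75×10^-14 m)²) = 4.338×10^-14 J.
Then E_3 = 3²·E_1 = 9·4.338×10^-14 J = 3.90×10^-13 J.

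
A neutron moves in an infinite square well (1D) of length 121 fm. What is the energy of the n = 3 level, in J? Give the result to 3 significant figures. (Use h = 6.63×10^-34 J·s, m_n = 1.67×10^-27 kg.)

For an infinite well E_n = n²h²/(8m_nL²), so E_1 = h²/(8m_nL²) = (6.63×10^-34)²/(8·1.67×10^-27·(1.21×10^-13 m)²) = 2.247×10^-15 J.
Then E_3 = 3²·E_1 = 9·2.247×10^-15 J = 2.02×10^-14 J.

E_3 = 2.02×10^-14 J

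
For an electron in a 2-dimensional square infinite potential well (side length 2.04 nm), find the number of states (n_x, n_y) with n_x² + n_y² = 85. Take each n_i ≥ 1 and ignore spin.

degeneracy = 4

The level has n_x² + n_y² = 85. The ordered positive-integer solutions are (2, 9), (6, 7), (7, 6), (9, 2).
That gives 4 states.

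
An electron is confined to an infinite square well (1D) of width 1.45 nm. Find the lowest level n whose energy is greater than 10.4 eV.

n = 8

E_1 = h²/(8m_eL²) = 2.866×10^-20 J = 0.1789 eV.
Need n² > 10.4/0.1789 = 58.13, i.e. n > 7.624.
The smallest integer satisfying this is n = 8.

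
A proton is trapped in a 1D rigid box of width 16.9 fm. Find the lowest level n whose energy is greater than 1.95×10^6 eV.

n = 2

E_1 = h²/(8m_pL²) = 1.149×10^-13 J = 7.172×10^5 eV.
Need n² > 1.95×10^6/7.172×10^5 = 2.719, i.e. n > 1.649.
The smallest integer satisfying this is n = 2.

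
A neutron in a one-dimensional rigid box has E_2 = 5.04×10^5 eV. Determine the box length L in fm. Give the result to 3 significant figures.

From E_n = n²h²/(8m_nL²), L = n·h/√(8m_nE_n).
E_2 = 5.04×10^5 eV = 8.074×10^-14 J, so L = 2·6.626×10^-34/√(8·1.675×10^-27·8.074×10^-14) = 4.03×10^-14 m = 40.3 fm.

L = 40.3 fm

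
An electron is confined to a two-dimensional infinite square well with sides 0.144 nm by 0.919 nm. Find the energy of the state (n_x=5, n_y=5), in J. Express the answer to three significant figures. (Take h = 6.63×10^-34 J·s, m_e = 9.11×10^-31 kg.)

For a 2D rectangular well E = (h²/8m_e)·Σ n_i²/L_i² = (6.63×10^-34)²/(8·9.11×10^-31) · [5²/(0.144 nm)² + 5²/(0.919 nm)²].
Evaluating gives E = 7.45×10^-17 J.

E = 7.45×10^-17 J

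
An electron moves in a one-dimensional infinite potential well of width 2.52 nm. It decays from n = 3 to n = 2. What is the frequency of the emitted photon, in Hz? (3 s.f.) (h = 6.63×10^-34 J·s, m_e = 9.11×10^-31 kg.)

E_1 = h²/(8m_eL²) = 9.498×10^-21 J and ΔE = (3² − 2²)E_1 = 4.749×10^-20 J.
f = ΔE/h = 4.749×10^-20/6.63×10^-34 = 7.16×10^13 Hz.

f = 7.16×10^13 Hz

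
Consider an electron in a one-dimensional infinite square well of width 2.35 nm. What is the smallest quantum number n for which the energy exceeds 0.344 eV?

E_1 = h²/(8m_eL²) = 1.091×10^-20 J = 0.06810 eV.
Need n² > 0.344/0.06810 = 5.051, i.e. n > 2.247.
The smallest integer satisfying this is n = 3.

n = 3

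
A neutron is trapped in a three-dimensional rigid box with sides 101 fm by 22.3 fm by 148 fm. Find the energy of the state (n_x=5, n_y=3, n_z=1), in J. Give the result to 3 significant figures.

E = 6.75×10^-13 J

For a 3D rectangular well E = (h²/8m_n)·Σ n_i²/L_i² = (6.626×10^-34)²/(8·1.675×10^-27) · [5²/(101 fm)² + 3²/(22.3 fm)² + 1²/(148 fm)²].
Evaluating gives E = 6.75×10^-13 J.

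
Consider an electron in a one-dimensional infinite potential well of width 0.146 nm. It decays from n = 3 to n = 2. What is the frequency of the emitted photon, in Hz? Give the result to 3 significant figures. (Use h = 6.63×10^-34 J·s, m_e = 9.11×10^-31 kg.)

f = 2.13×10^16 Hz

E_1 = h²/(8m_eL²) = 2.830×10^-18 J and ΔE = (3² − 2²)E_1 = 1.415×10^-17 J.
f = ΔE/h = 1.415×10^-17/6.63×10^-34 = 2.13×10^16 Hz.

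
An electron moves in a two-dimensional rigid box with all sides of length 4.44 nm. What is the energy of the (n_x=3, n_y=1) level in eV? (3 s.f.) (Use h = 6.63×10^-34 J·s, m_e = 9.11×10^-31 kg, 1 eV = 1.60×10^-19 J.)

E = 0.191 eV

For a 2D rectangular well E = (h²/8m_e)·Σ n_i²/L_i² = (6.63×10^-34)²/(8·9.11×10^-31) · [3²/(4.44 nm)² + 1²/(4.44 nm)²].
Evaluating gives E = 3.060×10^-20 J = 0.191 eV.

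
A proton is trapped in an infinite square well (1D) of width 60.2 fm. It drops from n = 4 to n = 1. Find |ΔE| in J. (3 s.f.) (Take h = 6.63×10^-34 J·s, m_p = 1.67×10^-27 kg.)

|ΔE| = 1.36×10^-13 J

E_1 = h²/(8m_pL²) = 9.079×10^-15 J.
|ΔE| = |4² − 1²|·E_1 = 15·9.079×10^-15 J = 1.36×10^-13 J.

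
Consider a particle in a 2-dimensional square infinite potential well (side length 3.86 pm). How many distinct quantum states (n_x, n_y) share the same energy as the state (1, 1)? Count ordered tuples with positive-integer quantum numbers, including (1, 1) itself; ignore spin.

degeneracy = 1

The level has n_x² + n_y² = 2. The ordered positive-integer solutions are (1, 1).
That gives 1 state.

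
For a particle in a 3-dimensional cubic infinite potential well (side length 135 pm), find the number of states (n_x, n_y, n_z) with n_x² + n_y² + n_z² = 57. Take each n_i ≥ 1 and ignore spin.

The level has n_x² + n_y² + n_z² = 57. The ordered positive-integer solutions are (2, 2, 7), (2, 7, 2), (4, 4, 5), (4, 5, 4), (5, 4, 4), (7, 2, 2).
That gives 6 states.

degeneracy = 6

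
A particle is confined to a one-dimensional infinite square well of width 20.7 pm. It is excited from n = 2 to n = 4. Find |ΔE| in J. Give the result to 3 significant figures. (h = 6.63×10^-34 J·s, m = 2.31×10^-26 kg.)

E_1 = h²/(8mL²) = 5.551×10^-21 J.
|ΔE| = |2² − 4²|·E_1 = 12·5.551×10^-21 J = 6.66×10^-20 J.

|ΔE| = 6.66×10^-20 J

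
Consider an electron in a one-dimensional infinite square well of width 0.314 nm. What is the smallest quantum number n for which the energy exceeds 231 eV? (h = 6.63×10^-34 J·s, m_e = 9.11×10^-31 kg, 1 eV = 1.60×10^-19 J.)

E_1 = h²/(8m_eL²) = 6.117×10^-19 J = 3.823 eV.
Need n² > 231/3.823 = 60.42, i.e. n > 7.773.
The smallest integer satisfying this is n = 8.

n = 8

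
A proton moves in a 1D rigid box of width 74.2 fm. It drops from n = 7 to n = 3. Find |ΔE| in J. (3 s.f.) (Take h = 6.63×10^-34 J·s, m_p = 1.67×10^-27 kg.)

E_1 = h²/(8m_pL²) = 5.976×10^-15 J.
|ΔE| = |7² − 3²|·E_1 = 40·5.976×10^-15 J = 2.39×10^-13 J.

|ΔE| = 2.39×10^-13 J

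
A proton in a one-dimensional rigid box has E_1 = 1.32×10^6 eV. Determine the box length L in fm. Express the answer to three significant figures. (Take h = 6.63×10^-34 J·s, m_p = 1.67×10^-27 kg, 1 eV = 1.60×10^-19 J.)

From E_n = n²h²/(8m_pL²), L = n·h/√(8m_pE_n).
E_1 = 1.32×10^6 eV = 2.112×10^-13 J, so L = 1·6.63×10^-34/√(8·1.67×10^-27·2.112×10^-13) = 1.25×10^-14 m = 12.5 fm.

L = 12.5 fm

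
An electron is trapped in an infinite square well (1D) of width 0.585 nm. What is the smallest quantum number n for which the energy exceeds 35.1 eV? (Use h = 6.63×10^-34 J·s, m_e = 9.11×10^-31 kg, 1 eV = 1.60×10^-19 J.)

E_1 = h²/(8m_eL²) = 1.762×10^-19 J = 1.101 eV.
Need n² > 35.1/1.101 = 31.88, i.e. n > 5.646.
The smallest integer satisfying this is n = 6.

n = 6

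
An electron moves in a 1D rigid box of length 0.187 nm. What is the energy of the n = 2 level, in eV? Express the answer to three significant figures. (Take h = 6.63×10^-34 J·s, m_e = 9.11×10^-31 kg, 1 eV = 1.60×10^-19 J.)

For an infinite well E_n = n²h²/(8m_eL²), so E_1 = h²/(8m_eL²) = (6.63×10^-34)²/(8·9.11×10^-31·(1.87×10^-10 m)²) = 1.725×10^-18 J.
Then E_2 = 2²·E_1 = 4·1.725×10^-18 J = 6.900×10^-18 J.
Converting, E_2 = 6.900×10^-18 J / (1.60×10^-19 J/eV) = 43.1 eV.

E_2 = 43.1 eV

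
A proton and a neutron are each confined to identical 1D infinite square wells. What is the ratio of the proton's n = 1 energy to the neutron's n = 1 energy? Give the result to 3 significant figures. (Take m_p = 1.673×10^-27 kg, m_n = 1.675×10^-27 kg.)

E_n ∝ 1/m at fixed n and L, so the ratio is m_n/m_p = 1.675×10^-27/1.673×10^-27 = 1.00.

1.00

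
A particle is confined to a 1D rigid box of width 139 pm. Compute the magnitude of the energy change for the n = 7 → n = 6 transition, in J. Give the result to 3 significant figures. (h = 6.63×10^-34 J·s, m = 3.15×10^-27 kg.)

E_1 = h²/(8mL²) = 9.028×10^-22 J.
|ΔE| = |7² − 6²|·E_1 = 13·9.028×10^-22 J = 1.17×10^-20 J.

|ΔE| = 1.17×10^-20 J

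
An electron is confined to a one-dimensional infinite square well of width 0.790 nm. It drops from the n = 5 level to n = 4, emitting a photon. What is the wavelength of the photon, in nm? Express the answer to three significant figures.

E_1 = h²/(8m_eL²) = 9.654×10^-20 J, so ΔE = (5² − 4²)E_1 = 8.689×10^-19 J.
λ = hc/ΔE = (6.626×10^-34·2.998×10^8)/8.689×10^-19 = 2.29×10^-7 m = 229 nm.

λ = 229 nm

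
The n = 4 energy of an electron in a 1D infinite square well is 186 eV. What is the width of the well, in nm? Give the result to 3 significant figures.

L = 0.180 nm

From E_n = n²h²/(8m_eL²), L = n·h/√(8m_eE_n).
E_4 = 186 eV = 2.980×10^-17 J, so L = 4·6.626×10^-34/√(8·9.109×10^-31·2.980×10^-17) = 1.80×10^-10 m = 0.180 nm.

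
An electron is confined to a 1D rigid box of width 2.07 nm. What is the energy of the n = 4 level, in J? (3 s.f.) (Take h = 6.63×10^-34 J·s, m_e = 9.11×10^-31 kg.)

For an infinite well E_n = n²h²/(8m_eL²), so E_1 = h²/(8m_eL²) = (6.63×10^-34)²/(8·9.11×10^-31·(2.07×10^-9 m)²) = 1.408×10^-20 J.
Then E_4 = 4²·E_1 = 16·1.408×10^-20 J = 2.25×10^-19 J.

E_4 = 2.25×10^-19 J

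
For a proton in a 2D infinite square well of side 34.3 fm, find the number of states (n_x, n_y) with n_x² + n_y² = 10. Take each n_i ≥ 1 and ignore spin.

degeneracy = 2

The level has n_x² + n_y² = 10. The ordered positive-integer solutions are (1, 3), (3, 1).
That gives 2 states.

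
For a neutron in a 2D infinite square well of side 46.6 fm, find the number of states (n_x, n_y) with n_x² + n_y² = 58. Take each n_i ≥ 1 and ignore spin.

The level has n_x² + n_y² = 58. The ordered positive-integer solutions are (3, 7), (7, 3).
That gives 2 states.

degeneracy = 2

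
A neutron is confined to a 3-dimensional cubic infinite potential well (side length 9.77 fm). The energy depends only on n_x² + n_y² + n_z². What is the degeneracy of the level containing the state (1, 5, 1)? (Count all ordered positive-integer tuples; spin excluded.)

degeneracy = 4

The level has n_x² + n_y² + n_z² = 27. The ordered positive-integer solutions are (1, 1, 5), (1, 5, 1), (3, 3, 3), (5, 1, 1).
That gives 4 states.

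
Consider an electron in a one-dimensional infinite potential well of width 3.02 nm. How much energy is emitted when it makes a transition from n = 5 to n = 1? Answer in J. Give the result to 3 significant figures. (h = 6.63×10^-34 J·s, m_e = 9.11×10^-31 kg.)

E_1 = h²/(8m_eL²) = 6.613×10^-21 J.
|ΔE| = |5² − 1²|·E_1 = 24·6.613×10^-21 J = 1.59×10^-19 J.

|ΔE| = 1.59×10^-19 J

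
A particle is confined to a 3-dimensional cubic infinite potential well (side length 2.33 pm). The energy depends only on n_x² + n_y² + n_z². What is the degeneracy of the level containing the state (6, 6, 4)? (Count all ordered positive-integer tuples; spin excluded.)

degeneracy = 3

The level has n_x² + n_y² + n_z² = 88. The ordered positive-integer solutions are (4, 6, 6), (6, 4, 6), (6, 6, 4).
That gives 3 states.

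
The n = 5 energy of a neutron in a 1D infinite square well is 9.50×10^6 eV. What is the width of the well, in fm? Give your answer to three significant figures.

From E_n = n²h²/(8m_nL²), L = n·h/√(8m_nE_n).
E_5 = 9.50×10^6 eV = 1.522×10^-12 J, so L = 5·6.626×10^-34/√(8·1.675×10^-27·1.522×10^-12) = 2.32×10^-14 m = 23.2 fm.

L = 23.2 fm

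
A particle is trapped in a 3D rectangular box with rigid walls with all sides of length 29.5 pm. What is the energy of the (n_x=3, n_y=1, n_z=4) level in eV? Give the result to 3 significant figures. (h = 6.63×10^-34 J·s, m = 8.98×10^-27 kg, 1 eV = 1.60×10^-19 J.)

For a 3D rectangular well E = (h²/8m)·Σ n_i²/L_i² = (6.63×10^-34)²/(8·8.98×10^-27) · [3²/(29.5 pm)² + 1²/(29.5 pm)² + 4²/(29.5 pm)²].
Evaluating gives E = 1.828×10^-19 J = 1.14 eV.

E = 1.14 eV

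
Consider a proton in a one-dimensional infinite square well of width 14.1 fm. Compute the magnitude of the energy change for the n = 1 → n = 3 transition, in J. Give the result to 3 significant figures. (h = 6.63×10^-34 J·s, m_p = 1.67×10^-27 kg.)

|ΔE| = 1.32×10^-12 J

E_1 = h²/(8m_pL²) = 1.655×10^-13 J.
|ΔE| = |1² − 3²|·E_1 = 8·1.655×10^-13 J = 1.32×10^-12 J.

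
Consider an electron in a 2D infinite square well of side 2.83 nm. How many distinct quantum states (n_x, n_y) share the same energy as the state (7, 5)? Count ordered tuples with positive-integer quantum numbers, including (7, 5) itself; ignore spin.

The level has n_x² + n_y² = 74. The ordered positive-integer solutions are (5, 7), (7, 5).
That gives 2 states.

degeneracy = 2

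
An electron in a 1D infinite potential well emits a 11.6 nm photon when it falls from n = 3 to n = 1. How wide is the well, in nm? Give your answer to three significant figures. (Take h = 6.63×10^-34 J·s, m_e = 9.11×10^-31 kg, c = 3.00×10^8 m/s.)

L = 0.168 nm

The photon carries ΔE = hc/λ = 6.63×10^-34·3.00×10^8/1.16×10^-8 m = 1.715×10^-17 J.
Since ΔE = (3² − 1²)E_1, E_1 = 2.144×10^-18 J, and L = h/√(8m_eE_1) = 1.68×10^-10 m = 0.168 nm.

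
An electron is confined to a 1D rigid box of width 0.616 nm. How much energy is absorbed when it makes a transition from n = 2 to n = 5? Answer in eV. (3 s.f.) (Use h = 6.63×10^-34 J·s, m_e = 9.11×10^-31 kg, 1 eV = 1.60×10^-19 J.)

E_1 = h²/(8m_eL²) = 1.589×10^-19 J.
|ΔE| = |2² − 5²|·E_1 = 21·1.589×10^-19 J = 3.337×10^-18 J = 20.9 eV.

|ΔE| = 20.9 eV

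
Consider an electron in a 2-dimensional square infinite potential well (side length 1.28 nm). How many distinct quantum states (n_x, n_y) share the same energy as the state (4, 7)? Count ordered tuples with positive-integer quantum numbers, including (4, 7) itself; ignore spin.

The level has n_x² + n_y² = 65. The ordered positive-integer solutions are (1, 8), (4, 7), (7, 4), (8, 1).
That gives 4 states.

degeneracy = 4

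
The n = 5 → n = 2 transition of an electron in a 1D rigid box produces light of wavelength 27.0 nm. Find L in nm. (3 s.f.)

L = 0.415 nm

The photon carries ΔE = hc/λ = 6.626×10^-34·2.998×10^8/2.70×10^-8 m = 7.357×10^-18 J.
Since ΔE = (5² − 2²)E_1, E_1 = 3.503×10^-19 J, and L = h/√(8m_eE_1) = 4.15×10^-10 m = 0.415 nm.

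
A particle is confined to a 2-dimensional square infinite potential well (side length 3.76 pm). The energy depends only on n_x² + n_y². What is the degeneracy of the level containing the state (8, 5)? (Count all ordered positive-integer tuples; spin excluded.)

The level has n_x² + n_y² = 89. The ordered positive-integer solutions are (5, 8), (8, 5).
That gives 2 states.

degeneracy = 2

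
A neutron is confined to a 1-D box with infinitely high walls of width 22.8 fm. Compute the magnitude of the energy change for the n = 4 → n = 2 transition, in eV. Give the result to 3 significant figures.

E_1 = h²/(8m_nL²) = 6.303×10^-14 J.
|ΔE| = |4² − 2²|·E_1 = 12·6.303×10^-14 J = 7.564×10^-13 J = 4.72×10^6 eV.

|ΔE| = 4.72×10^6 eV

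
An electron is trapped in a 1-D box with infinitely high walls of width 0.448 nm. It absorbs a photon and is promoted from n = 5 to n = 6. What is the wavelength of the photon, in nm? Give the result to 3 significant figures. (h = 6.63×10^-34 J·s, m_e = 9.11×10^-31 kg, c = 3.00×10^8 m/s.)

λ = 60.2 nm

E_1 = h²/(8m_eL²) = 3.005×10^-19 J, so ΔE = (6² − 5²)E_1 = 3.306×10^-18 J.
λ = hc/ΔE = (6.63×10^-34·3.00×10^8)/3.306×10^-18 = 6.02×10^-8 m = 60.2 nm.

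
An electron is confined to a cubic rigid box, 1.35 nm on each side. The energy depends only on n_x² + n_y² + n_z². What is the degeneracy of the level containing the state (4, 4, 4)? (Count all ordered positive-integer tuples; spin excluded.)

degeneracy = 1

The level has n_x² + n_y² + n_z² = 48. The ordered positive-integer solutions are (4, 4, 4).
That gives 1 state.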